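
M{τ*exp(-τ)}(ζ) gamma(ζ + 1)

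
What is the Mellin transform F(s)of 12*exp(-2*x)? 12*gamma(s)/2^s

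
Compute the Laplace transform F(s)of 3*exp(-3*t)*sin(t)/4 3/(4*((s + 3)^2 + 1))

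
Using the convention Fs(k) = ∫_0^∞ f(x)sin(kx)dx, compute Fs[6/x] 3*pi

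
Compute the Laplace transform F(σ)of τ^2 2/σ^3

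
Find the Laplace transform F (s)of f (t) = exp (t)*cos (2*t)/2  (s - 1)/ (2*( (s - 1)^2+4))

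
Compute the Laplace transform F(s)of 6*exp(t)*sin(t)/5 6/(5*((s - 1)^2 + 1))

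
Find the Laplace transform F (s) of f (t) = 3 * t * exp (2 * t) 3/ (s - 2) ^2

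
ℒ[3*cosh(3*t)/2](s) 3*s/(2*(s^2-9))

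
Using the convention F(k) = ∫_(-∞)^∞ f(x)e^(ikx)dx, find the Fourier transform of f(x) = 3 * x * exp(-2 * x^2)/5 3 * sqrt(2) * I * sqrt(pi) * k * exp(-k^2/8)/40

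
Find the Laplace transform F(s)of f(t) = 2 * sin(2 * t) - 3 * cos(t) 4/(s^2 + 4) - 3 * s/(s^2 + 1)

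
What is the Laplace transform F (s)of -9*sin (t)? -9/ (s^2+1)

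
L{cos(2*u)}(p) p/(p^2 + 4)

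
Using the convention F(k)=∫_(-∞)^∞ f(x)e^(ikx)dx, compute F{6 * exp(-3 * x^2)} 2 * sqrt(3) * sqrt(pi) * exp(-k^2/12)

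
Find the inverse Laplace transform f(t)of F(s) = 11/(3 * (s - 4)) 11 * exp(4 * t)/3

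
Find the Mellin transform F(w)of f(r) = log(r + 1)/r -pi*csc(pi*w)/(w - 1)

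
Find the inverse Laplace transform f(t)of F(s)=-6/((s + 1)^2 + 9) -2*exp(-t)*sin(3*t)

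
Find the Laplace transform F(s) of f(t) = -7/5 -7/(5 * s) 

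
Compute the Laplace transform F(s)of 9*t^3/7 54/(7*s^4)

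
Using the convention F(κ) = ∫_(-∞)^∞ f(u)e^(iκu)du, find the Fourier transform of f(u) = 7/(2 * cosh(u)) 7 * pi/(2 * cosh(pi * κ/2))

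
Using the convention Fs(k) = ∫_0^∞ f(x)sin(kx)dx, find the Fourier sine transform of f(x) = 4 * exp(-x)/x 4 * atan(k)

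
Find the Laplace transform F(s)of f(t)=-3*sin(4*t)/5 -12/(5*s^2+80)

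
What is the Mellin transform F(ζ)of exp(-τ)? gamma(ζ)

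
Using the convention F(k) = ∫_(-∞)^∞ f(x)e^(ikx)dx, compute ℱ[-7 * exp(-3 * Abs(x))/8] -21/(4 * k^2 + 36)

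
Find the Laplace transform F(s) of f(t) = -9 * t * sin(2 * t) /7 -36 * s/(7 * (s^2 + 4) ^2) 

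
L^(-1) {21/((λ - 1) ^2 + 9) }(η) 7*exp(η)*sin(3*η) 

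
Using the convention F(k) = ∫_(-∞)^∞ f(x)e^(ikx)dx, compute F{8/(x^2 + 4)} 4 * pi * exp(-2 * Abs(k))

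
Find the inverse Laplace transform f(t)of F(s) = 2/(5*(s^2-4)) sinh(2*t)/5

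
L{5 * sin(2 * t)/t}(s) 5 * atan(2/s)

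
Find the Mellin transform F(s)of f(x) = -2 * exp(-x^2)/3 -gamma(s/2)/3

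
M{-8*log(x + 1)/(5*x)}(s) 8*pi*csc(pi*s)/(5*(s - 1))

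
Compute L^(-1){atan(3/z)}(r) sin(3 * r)/r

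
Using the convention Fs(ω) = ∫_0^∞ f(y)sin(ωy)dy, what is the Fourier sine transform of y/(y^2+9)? pi*exp(-3*ω)/2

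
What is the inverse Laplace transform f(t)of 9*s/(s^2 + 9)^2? 3*t*sin(3*t)/2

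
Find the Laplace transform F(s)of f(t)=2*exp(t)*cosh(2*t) 2*(s - 1)/((s - 1)^2 - 4)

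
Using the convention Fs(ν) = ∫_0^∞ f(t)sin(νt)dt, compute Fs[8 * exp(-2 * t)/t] 8 * atan(ν/2)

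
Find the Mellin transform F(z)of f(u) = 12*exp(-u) 12*gamma(z)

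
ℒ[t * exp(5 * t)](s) (s - 5)^(-2)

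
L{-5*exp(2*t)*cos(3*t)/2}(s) 5*(2 - s)/(2*((s - 2)^2 + 9))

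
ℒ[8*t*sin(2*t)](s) 32*s/(s^2 + 4)^2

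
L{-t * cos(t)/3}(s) (1 - s^2)/(3 * (s^2+1)^2)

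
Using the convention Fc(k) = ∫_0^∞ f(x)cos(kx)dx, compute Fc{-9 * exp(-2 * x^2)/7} -9 * sqrt(2) * sqrt(pi) * exp(-k^2/8)/28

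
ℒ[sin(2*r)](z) 2/(z^2 + 4)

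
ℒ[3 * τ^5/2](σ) 180/σ^6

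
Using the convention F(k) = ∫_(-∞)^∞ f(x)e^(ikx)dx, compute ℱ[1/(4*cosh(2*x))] pi/(8*cosh(pi*k/4))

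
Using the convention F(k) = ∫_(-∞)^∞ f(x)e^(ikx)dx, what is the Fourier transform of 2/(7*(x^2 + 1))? 2*pi*exp(-Abs(k))/7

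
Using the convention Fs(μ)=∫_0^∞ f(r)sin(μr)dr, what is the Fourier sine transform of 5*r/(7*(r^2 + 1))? 5*pi*exp(-μ)/14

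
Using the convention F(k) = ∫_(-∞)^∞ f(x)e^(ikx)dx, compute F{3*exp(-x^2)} 3*sqrt(pi)*exp(-k^2/4)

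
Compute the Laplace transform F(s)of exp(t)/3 1/(3*(s - 1))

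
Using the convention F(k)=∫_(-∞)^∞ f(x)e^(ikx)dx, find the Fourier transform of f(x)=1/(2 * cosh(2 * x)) pi/(4 * cosh(pi * k/4))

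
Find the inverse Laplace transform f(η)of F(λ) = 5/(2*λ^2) 5*η/2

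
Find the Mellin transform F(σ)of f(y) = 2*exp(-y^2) gamma(σ/2)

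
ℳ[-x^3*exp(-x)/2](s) -gamma(s + 3)/2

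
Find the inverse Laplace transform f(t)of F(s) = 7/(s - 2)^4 7 * t^3 * exp(2 * t)/6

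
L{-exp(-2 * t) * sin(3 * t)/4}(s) -3/(4 * (s + 2)^2 + 36)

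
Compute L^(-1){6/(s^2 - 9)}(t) 2*sinh(3*t)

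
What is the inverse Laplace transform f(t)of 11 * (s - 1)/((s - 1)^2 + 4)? 11 * exp(t) * cos(2 * t)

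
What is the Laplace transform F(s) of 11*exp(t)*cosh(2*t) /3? 11*(s - 1) /(3*((s - 1) ^2 - 4) ) 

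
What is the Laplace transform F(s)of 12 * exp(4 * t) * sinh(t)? 12/((s - 4)^2-1)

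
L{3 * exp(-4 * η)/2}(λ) 3/(2 * (λ + 4))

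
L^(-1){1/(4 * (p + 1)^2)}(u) u * exp(-u)/4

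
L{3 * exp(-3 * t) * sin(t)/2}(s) 3/(2 * ((s+3)^2+1))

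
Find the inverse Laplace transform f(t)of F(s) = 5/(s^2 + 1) 5*sin(t)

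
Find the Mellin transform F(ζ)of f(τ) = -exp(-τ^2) -gamma(ζ/2)/2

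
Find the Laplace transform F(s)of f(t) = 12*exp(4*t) 12/(s - 4)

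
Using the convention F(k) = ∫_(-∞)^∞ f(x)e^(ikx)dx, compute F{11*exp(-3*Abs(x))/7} 66/(7*(k^2 + 9))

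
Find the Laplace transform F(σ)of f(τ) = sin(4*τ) 4/(σ^2 + 16)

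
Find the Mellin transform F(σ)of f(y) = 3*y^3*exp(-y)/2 3*gamma(σ + 3)/2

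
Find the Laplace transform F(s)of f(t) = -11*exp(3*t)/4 -11/(4*s - 12)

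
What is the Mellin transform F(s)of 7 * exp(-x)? 7 * gamma(s)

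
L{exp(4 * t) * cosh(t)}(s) (s - 4)/((s - 4)^2-1)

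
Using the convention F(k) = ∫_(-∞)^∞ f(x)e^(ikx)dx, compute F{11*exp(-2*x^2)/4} 11*sqrt(2)*sqrt(pi)*exp(-k^2/8)/8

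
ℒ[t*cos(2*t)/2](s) (s^2 - 4)/(2*(s^2 + 4)^2)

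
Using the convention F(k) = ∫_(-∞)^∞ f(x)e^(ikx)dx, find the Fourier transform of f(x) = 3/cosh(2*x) 3*pi/(2*cosh(pi*k/4))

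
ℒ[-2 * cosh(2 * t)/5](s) -2 * s/(5 * s^2 - 20)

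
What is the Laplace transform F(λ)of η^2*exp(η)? 2/(λ - 1)^3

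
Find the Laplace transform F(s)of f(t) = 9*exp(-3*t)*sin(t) 9/((s + 3)^2 + 1)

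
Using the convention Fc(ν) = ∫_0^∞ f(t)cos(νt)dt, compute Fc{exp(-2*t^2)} sqrt(2)*sqrt(pi)*exp(-ν^2/8)/4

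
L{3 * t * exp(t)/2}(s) 3/(2 * (s - 1)^2)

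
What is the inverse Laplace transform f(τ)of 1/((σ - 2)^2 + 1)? exp(2*τ)*sin(τ)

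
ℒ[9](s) 9/s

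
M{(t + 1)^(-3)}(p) pi * (p - 2) * (p - 1)/(2 * sin(pi * p))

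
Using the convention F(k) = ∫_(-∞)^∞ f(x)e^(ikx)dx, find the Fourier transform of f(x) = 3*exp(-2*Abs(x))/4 3/(k^2 + 4)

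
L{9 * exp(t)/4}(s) 9/(4 * (s - 1))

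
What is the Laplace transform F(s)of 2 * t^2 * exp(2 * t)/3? 4/(3 * (s - 2)^3)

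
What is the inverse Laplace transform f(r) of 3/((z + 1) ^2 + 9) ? exp(-r)*sin(3*r) 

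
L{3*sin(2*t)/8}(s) 3/(4*(s^2 + 4))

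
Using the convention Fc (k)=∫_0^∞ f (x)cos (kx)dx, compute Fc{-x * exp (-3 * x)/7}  (k^2 - 9)/ (7 * (k^2+9)^2)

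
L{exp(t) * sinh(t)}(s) 1/(s * (s - 2))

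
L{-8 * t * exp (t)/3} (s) -8/ (3 * (s - 1)^2)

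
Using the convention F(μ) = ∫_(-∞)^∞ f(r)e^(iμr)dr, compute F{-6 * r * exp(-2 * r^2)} -3 * sqrt(2) * I * sqrt(pi) * μ * exp(-μ^2/8)/4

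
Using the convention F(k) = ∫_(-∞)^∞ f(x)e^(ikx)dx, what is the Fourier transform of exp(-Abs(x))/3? 2/(3 * (k^2+1))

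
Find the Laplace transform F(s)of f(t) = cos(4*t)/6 s/(6*(s^2+16))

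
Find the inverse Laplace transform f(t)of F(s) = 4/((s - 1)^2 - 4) 2 * exp(t) * sinh(2 * t)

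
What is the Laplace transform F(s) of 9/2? 9/(2*s) 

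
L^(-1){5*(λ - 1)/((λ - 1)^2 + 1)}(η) 5*exp(η)*cos(η)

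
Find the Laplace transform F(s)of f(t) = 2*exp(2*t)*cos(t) 2*(s - 2)/((s - 2)^2+1)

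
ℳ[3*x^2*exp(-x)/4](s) 3*gamma(s + 2)/4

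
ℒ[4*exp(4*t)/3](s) 4/(3*(s - 4))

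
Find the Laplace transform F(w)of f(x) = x w^(-2)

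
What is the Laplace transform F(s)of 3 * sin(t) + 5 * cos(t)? 3/(s^2 + 1) + 5 * s/(s^2 + 1)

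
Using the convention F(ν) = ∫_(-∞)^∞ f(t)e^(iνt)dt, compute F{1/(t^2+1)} pi * exp(-Abs(ν))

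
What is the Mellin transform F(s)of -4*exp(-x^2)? -2*gamma(s/2)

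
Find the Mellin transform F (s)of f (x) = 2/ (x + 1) 2*pi*csc (pi*s)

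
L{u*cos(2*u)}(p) (p^2 - 4)/(p^2 + 4)^2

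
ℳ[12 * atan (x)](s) -6 * pi * sec (pi * s/2)/s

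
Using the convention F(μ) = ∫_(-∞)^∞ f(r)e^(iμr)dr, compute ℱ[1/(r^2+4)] pi * exp(-2 * Abs(μ))/2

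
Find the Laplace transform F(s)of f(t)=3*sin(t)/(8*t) 3*atan(1/s)/8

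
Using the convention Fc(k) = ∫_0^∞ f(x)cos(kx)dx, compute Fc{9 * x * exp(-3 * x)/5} 9 * (9 - k^2)/(5 * (k^2 + 9)^2)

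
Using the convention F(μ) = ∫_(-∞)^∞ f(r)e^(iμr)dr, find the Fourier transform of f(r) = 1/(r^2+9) pi * exp(-3 * Abs(μ))/3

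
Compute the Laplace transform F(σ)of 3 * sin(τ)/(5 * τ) 3 * atan(1/σ)/5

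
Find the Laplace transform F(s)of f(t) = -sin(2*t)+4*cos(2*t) 4*s/(s^2+4) - 2/(s^2+4)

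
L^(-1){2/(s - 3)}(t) 2*exp(3*t)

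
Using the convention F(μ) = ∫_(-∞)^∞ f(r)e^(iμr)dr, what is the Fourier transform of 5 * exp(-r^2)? 5 * sqrt(pi) * exp(-μ^2/4)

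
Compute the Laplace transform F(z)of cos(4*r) z/(z^2+16)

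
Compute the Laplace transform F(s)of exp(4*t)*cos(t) (s - 4)/((s - 4)^2 + 1)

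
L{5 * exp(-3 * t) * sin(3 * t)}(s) 15/((s + 3)^2 + 9)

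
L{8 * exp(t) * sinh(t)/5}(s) 8/(5 * s * (s - 2))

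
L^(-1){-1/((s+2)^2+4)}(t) -exp(-2 * t) * sin(2 * t)/2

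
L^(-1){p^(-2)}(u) u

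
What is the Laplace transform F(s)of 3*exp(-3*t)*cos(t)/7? 3*(s + 3)/(7*((s + 3)^2 + 1))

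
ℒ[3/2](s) 3/(2 * s)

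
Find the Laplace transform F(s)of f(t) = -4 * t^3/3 -8/s^4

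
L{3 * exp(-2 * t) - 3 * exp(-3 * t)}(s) 3/(s + 2) - 3/(s + 3)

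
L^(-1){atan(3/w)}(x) sin(3 * x)/x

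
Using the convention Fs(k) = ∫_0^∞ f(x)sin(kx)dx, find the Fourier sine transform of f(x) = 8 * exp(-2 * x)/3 8 * k/(3 * (k^2 + 4))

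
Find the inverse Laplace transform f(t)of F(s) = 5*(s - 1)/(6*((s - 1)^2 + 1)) 5*exp(t)*cos(t)/6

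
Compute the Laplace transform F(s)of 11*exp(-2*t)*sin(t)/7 11/(7*((s + 2)^2 + 1))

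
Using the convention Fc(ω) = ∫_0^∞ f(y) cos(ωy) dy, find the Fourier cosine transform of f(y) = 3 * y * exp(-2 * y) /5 3 * (4 - ω^2) /(5 * (ω^2 + 4) ^2) 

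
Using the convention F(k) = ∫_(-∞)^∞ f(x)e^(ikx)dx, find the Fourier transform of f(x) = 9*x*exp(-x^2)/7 9*I*sqrt(pi)*k*exp(-k^2/4)/14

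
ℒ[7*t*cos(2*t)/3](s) 7*(s^2 - 4)/(3*(s^2 + 4)^2)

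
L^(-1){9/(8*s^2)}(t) 9*t/8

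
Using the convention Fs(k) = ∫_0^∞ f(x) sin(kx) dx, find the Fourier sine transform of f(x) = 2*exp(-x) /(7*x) 2*atan(k) /7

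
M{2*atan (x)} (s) -pi*sec (pi*s/2)/s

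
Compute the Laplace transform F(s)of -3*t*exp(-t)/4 -3/(4*(s + 1)^2)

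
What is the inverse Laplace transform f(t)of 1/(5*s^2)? t/5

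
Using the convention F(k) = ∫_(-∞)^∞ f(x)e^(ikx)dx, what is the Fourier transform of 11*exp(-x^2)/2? 11*sqrt(pi)*exp(-k^2/4)/2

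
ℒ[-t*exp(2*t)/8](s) -1/(8*(s - 2)^2)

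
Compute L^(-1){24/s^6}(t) t^5/5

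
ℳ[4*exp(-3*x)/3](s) 4*gamma(s)/(3*3^s)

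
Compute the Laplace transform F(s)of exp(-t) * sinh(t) 1/(s * (s + 2))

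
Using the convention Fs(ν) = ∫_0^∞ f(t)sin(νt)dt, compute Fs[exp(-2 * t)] ν/(ν^2 + 4)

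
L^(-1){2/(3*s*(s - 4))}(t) exp(2*t)*sinh(2*t)/3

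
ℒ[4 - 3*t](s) 4/s - 3/s^2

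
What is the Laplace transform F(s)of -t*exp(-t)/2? -1/(2*(s + 1)^2)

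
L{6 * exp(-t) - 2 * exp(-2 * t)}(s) 6/(s + 1) - 2/(s + 2)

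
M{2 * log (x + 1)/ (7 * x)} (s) -2 * pi * csc (pi * s)/ (7 * s - 7)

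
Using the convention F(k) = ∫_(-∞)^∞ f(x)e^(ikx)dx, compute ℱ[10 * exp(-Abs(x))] 20/(k^2 + 1)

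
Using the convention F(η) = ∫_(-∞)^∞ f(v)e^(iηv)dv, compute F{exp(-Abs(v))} 2/(η^2 + 1)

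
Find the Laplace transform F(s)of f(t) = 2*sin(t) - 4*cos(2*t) 2/(s^2 + 1) - 4*s/(s^2 + 4)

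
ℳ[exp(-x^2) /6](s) gamma(s/2) /12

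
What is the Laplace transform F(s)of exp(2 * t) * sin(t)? 1/((s - 2)^2 + 1)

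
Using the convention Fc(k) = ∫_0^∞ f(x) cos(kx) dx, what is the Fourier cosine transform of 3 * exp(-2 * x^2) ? 3 * sqrt(2) * sqrt(pi) * exp(-k^2/8) /4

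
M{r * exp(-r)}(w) gamma(w + 1)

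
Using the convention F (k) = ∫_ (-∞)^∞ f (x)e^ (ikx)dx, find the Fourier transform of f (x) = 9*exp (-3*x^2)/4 3*sqrt (3)*sqrt (pi)*exp (-k^2/12)/4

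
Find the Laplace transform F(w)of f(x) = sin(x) 1/(w^2 + 1)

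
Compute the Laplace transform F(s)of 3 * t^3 18/s^4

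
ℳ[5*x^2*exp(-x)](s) 5*gamma(s + 2)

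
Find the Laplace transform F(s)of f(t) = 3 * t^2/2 3/s^3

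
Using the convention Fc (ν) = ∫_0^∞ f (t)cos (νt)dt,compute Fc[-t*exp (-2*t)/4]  (ν^2 - 4)/ (4*(ν^2+4)^2)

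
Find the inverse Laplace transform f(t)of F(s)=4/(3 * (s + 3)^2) 4 * t * exp(-3 * t)/3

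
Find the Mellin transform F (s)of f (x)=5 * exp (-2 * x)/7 5 * gamma (s)/ (7 * 2^s)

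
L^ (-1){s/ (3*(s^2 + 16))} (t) cos (4*t)/3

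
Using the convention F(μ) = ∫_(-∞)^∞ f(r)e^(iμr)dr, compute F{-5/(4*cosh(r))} -5*pi/(4*cosh(pi*μ/2))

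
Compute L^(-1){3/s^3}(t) 3 * t^2/2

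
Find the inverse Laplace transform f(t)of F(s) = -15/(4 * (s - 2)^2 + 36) -5 * exp(2 * t) * sin(3 * t)/4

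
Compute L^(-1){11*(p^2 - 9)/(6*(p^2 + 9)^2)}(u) 11*u*cos(3*u)/6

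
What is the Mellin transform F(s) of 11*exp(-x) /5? 11*gamma(s) /5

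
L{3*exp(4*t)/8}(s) 3/(8*(s - 4))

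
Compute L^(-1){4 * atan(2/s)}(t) 4 * sin(2 * t)/t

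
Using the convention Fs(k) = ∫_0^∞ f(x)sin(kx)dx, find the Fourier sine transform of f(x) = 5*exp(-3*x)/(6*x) 5*atan(k/3)/6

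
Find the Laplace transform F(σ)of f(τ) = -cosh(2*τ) -σ/(σ^2-4)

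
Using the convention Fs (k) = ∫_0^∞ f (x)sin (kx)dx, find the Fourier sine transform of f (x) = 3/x 3 * pi/2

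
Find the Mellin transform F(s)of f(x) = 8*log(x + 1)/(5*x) -8*pi*csc(pi*s)/(5*s - 5)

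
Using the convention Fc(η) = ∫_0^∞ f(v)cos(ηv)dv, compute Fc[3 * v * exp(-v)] 3 * (1 - η^2)/(η^2 + 1)^2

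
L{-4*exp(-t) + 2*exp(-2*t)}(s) 2/(s + 2) - 4/(s + 1)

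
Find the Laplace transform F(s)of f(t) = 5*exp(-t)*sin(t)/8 5/(8*((s + 1)^2 + 1))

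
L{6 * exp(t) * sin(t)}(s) 6/((s - 1)^2 + 1)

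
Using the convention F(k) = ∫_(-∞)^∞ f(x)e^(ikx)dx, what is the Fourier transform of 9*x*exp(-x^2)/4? 9*I*sqrt(pi)*k*exp(-k^2/4)/8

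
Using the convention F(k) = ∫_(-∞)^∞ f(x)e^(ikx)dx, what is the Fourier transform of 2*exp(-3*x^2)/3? 2*sqrt(3)*sqrt(pi)*exp(-k^2/12)/9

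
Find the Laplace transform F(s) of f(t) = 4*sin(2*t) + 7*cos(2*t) 7*s/(s^2 + 4) + 8/(s^2 + 4) 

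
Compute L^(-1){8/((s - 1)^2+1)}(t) 8 * exp(t) * sin(t)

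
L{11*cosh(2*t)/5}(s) 11*s/(5*(s^2 - 4))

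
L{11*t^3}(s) 66/s^4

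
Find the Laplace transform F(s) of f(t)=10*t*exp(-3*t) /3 10/(3*(s + 3) ^2) 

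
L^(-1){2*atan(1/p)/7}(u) 2*sin(u)/(7*u)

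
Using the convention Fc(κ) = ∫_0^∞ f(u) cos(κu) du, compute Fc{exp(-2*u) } 2/(κ^2 + 4) 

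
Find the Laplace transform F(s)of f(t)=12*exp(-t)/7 12/(7*(s + 1))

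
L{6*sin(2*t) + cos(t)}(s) 12/(s^2 + 4) + s/(s^2 + 1)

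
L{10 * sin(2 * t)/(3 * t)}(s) 10 * atan(2/s)/3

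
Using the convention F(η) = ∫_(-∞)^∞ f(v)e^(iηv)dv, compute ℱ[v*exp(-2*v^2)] sqrt(2)*I*sqrt(pi)*η*exp(-η^2/8)/8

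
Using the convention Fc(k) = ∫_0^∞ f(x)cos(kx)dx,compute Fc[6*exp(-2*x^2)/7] 3*sqrt(2)*sqrt(pi)*exp(-k^2/8)/14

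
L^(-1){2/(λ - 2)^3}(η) η^2 * exp(2 * η)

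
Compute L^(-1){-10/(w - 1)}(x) -10*exp(x)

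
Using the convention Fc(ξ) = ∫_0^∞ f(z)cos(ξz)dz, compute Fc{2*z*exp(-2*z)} 2*(4 - ξ^2)/(ξ^2 + 4)^2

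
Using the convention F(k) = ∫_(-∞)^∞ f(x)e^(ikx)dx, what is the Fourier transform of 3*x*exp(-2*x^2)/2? 3*sqrt(2)*I*sqrt(pi)*k*exp(-k^2/8)/16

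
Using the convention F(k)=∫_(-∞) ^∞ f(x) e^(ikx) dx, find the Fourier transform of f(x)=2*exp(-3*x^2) 2*sqrt(3)*sqrt(pi)*exp(-k^2/12) /3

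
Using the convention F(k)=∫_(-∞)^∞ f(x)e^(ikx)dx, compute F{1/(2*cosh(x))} pi/(2*cosh(pi*k/2))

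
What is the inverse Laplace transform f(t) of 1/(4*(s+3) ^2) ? t*exp(-3*t) /4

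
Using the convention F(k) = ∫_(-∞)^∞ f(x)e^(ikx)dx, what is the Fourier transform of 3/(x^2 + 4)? 3 * pi * exp(-2 * Abs(k))/2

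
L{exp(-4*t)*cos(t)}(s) (s + 4)/((s + 4)^2 + 1)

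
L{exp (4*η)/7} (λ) 1/ (7*(λ - 4))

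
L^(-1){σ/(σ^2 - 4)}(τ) cosh(2*τ)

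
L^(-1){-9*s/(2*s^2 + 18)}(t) -9*cos(3*t)/2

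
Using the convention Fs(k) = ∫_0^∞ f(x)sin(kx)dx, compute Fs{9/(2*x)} 9*pi/4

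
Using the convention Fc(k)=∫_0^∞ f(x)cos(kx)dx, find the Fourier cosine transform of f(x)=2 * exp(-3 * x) 6/(k^2 + 9)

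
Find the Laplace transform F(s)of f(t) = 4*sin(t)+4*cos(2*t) 4*s/(s^2+4)+4/(s^2+1)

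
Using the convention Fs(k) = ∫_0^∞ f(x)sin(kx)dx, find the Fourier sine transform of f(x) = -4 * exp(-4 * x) -4 * k/(k^2 + 16)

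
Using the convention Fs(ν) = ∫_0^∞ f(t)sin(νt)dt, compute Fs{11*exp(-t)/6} 11*ν/(6*(ν^2 + 1))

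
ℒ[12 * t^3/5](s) 72/(5 * s^4)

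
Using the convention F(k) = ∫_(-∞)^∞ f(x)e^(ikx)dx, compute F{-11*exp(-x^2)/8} -11*sqrt(pi)*exp(-k^2/4)/8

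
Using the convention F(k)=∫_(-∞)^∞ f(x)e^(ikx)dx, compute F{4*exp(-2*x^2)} 2*sqrt(2)*sqrt(pi)*exp(-k^2/8)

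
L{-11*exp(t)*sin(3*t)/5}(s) -33/(5*(s - 1)^2 + 45)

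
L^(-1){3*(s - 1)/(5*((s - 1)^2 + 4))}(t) 3*exp(t)*cos(2*t)/5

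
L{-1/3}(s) -1/(3 * s)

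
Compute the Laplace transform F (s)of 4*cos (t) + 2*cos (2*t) 2*s/ (s^2 + 4) + 4*s/ (s^2 + 1)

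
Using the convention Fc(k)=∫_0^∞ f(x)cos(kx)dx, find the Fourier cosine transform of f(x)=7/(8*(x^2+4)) 7*pi*exp(-2*k)/32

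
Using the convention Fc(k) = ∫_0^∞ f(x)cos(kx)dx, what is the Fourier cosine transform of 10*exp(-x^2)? 5*sqrt(pi)*exp(-k^2/4)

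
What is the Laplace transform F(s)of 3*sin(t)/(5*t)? 3*atan(1/s)/5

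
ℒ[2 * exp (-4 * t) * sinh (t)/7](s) 2/ (7 * ( (s + 4)^2 - 1))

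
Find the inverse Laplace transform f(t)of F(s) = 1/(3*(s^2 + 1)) sin(t)/3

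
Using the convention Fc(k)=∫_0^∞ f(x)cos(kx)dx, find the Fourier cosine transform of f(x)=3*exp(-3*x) 9/(k^2+9)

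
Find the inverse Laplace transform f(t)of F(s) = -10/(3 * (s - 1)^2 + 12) -5 * exp(t) * sin(2 * t)/3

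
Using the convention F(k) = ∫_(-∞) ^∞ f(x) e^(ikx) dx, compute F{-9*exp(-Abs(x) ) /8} -9/(4*k^2 + 4) 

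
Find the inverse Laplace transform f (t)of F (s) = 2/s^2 2*t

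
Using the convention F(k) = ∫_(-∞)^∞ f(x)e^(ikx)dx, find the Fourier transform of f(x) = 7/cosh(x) 7*pi/cosh(pi*k/2)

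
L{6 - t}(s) 6/s - 1/s^2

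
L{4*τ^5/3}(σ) 160/σ^6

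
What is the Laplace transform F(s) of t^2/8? 1/(4*s^3) 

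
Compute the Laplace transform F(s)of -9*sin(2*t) -18/(s^2 + 4)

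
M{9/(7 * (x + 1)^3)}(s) 9 * pi * (s - 2) * (s - 1)/(14 * sin(pi * s))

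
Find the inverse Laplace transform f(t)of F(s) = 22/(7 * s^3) 11 * t^2/7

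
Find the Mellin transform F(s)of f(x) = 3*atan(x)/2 -3*pi*sec(pi*s/2)/(4*s)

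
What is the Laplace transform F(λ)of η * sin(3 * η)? 6 * λ/(λ^2+9)^2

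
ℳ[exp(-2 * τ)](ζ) gamma(ζ)/2^ζ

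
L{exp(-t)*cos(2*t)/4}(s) (s + 1)/(4*((s + 1)^2 + 4))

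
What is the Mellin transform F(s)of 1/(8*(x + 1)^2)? (-pi*s + pi)/(8*sin(pi*s))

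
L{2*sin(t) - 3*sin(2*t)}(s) 2/(s^2 + 1) - 6/(s^2 + 4)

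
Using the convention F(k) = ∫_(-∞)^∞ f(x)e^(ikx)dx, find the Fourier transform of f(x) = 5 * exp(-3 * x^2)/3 5 * sqrt(3) * sqrt(pi) * exp(-k^2/12)/9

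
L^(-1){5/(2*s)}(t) 5/2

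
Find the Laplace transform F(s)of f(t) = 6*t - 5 6/s^2 - 5/s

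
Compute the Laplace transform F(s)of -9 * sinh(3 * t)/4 -27/(4 * s^2 - 36)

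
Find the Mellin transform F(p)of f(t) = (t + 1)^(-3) pi*(p - 2)*(p - 1)/(2*sin(pi*p))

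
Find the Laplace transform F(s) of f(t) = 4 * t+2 2/s+4/s^2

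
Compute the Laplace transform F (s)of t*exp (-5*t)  (s + 5)^ (-2)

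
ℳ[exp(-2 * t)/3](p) gamma(p)/(3 * 2^p)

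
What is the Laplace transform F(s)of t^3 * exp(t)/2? 3/(s - 1)^4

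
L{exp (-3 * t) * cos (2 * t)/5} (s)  (s+3)/ (5 * ( (s+3)^2+4))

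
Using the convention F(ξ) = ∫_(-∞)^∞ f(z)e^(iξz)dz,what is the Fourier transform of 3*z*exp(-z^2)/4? 3*I*sqrt(pi)*ξ*exp(-ξ^2/4)/8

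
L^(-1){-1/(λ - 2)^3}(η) -η^2*exp(2*η)/2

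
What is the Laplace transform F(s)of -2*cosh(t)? -2*s/(s^2 - 1)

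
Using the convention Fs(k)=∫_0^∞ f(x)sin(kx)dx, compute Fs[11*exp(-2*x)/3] 11*k/(3*(k^2 + 4))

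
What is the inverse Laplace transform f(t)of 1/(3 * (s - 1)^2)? t * exp(t)/3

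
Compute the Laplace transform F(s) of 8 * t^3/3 16/s^4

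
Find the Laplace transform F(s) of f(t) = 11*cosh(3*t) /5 11*s/(5*(s^2 - 9) ) 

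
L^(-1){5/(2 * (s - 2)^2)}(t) 5 * t * exp(2 * t)/2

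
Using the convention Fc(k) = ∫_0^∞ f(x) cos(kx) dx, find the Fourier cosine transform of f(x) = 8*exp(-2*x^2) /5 2*sqrt(2)*sqrt(pi)*exp(-k^2/8) /5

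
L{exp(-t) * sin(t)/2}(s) 1/(2 * ((s+1)^2+1))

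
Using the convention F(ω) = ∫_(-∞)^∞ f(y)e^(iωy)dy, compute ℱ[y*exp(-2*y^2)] sqrt(2)*I*sqrt(pi)*ω*exp(-ω^2/8)/8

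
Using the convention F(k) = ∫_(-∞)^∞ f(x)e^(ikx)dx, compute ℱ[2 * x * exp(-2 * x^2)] sqrt(2) * I * sqrt(pi) * k * exp(-k^2/8)/4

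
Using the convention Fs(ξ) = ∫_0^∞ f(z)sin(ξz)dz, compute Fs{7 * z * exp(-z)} 14 * ξ/(ξ^2 + 1)^2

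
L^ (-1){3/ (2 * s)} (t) 3/2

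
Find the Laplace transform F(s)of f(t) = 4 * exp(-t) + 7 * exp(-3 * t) 7/(s + 3) + 4/(s + 1)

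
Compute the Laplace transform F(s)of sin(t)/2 1/(2 * (s^2 + 1))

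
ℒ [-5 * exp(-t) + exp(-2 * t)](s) 1/(s + 2) - 5/(s + 1)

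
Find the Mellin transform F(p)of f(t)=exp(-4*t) gamma(p)/4^p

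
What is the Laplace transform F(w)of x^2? 2/w^3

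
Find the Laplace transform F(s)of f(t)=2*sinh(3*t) 6/(s^2 - 9)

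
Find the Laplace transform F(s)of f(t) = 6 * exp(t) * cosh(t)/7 6 * (s - 1)/(7 * s * (s - 2))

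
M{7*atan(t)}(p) -7*pi*sec(pi*p/2)/(2*p)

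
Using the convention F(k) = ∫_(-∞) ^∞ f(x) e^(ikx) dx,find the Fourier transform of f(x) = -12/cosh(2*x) -6*pi/cosh(pi*k/4) 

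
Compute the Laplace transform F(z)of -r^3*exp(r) -6/(z - 1)^4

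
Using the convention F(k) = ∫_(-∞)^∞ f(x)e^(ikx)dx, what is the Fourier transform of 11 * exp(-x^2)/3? 11 * sqrt(pi) * exp(-k^2/4)/3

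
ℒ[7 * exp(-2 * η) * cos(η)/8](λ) 7 * (λ+2)/(8 * ((λ+2)^2+1))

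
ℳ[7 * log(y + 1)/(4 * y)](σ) -7 * pi * csc(pi * σ)/(4 * σ - 4)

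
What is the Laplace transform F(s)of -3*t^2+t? s^(-2) - 6/s^3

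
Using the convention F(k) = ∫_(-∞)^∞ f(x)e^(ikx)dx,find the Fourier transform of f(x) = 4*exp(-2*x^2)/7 2*sqrt(2)*sqrt(pi)*exp(-k^2/8)/7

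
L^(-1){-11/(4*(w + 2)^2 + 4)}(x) -11*exp(-2*x)*sin(x)/4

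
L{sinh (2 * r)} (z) 2/ (z^2 - 4)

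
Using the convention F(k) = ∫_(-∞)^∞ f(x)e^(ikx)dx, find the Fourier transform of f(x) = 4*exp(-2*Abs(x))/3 16/(3*(k^2 + 4))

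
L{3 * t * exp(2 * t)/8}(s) 3/(8 * (s - 2)^2)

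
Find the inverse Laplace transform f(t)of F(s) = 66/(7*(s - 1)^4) 11*t^3*exp(t)/7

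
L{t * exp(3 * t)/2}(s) 1/(2 * (s - 3)^2)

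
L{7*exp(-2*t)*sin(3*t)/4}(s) 21/(4*((s + 2)^2 + 9))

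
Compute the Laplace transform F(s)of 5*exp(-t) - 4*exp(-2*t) 5/(s + 1) - 4/(s + 2)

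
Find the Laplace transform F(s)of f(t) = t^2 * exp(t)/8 1/(4 * (s - 1)^3)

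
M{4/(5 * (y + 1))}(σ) 4 * pi * csc(pi * σ)/5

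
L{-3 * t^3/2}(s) -9/s^4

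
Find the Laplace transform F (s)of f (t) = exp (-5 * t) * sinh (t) 1/ ( (s + 5)^2 - 1)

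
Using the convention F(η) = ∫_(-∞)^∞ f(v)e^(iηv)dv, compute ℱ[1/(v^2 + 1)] pi*exp(-Abs(η))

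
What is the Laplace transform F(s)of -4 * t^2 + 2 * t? 2/s^2 - 8/s^3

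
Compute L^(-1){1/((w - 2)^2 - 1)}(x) exp(2 * x) * sinh(x)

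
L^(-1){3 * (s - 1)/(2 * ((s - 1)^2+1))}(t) 3 * exp(t) * cos(t)/2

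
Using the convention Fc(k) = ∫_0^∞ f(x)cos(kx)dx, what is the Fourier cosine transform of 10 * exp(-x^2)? 5 * sqrt(pi) * exp(-k^2/4)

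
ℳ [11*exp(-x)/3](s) 11*gamma(s)/3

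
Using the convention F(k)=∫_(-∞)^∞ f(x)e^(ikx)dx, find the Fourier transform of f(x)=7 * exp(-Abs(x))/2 7/(k^2 + 1)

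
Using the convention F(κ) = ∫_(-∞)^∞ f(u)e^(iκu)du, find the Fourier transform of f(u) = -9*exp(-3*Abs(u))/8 -27/(4*κ^2 + 36)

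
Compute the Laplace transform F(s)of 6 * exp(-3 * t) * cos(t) 6 * (s + 3)/((s + 3)^2 + 1)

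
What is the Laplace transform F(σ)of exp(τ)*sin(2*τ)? 2/((σ - 1)^2 + 4)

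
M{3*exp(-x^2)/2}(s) 3*gamma(s/2)/4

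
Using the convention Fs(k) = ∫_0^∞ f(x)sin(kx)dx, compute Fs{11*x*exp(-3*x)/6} 11*k/(k^2 + 9)^2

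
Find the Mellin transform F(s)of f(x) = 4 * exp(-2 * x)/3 2^(2 - s) * gamma(s)/3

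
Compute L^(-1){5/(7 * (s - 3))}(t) 5 * exp(3 * t)/7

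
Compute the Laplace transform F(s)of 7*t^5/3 280/s^6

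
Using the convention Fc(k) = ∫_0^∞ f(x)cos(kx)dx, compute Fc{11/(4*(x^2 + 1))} 11*pi*exp(-k)/8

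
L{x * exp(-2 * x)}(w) (w + 2)^(-2)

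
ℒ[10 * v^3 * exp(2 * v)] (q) 60/(q - 2)^4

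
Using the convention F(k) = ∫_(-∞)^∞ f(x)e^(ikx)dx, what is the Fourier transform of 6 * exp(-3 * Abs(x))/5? 36/(5 * (k^2 + 9))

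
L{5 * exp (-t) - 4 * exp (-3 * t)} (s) 5/ (s + 1) - 4/ (s + 3)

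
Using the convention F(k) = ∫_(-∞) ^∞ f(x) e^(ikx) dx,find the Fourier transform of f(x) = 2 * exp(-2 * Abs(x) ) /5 8/(5 * (k^2+4) ) 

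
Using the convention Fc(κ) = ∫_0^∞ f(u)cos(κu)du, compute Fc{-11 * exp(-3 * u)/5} -33/(5 * κ^2 + 45)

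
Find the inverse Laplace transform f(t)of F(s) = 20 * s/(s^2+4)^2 5 * t * sin(2 * t)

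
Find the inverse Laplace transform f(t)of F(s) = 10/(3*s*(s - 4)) 5*exp(2*t)*sinh(2*t)/3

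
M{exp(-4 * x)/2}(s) gamma(s)/(2 * 2^(2 * s))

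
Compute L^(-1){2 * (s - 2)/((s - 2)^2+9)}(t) 2 * exp(2 * t) * cos(3 * t)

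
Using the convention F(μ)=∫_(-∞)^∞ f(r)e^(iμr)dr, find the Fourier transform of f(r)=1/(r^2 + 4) pi*exp(-2*Abs(μ))/2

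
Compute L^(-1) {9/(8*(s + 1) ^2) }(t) 9*t*exp(-t) /8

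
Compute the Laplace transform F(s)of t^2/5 2/(5*s^3)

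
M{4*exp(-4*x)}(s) 2^(2 - 2*s)*gamma(s)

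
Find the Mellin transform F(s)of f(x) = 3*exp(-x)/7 3*gamma(s)/7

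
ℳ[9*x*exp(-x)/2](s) 9*gamma(s + 1)/2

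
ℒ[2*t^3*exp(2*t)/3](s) 4/(s - 2)^4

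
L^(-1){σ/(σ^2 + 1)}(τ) cos(τ)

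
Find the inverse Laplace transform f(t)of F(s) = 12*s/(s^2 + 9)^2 2*t*sin(3*t)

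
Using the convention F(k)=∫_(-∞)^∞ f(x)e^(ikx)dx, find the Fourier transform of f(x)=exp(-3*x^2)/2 sqrt(3)*sqrt(pi)*exp(-k^2/12)/6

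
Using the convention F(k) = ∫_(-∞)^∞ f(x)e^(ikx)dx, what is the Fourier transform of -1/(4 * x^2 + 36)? -pi * exp(-3 * Abs(k))/12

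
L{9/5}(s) 9/(5*s)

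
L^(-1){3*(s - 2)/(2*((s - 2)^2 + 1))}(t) 3*exp(2*t)*cos(t)/2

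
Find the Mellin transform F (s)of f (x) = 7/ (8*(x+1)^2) -7*pi*(s - 1)/ (8*sin (pi*s))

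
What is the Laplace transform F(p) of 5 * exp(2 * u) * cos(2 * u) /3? 5 * (p - 2) /(3 * ((p - 2) ^2+4) ) 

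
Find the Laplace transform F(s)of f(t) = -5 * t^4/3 -40/s^5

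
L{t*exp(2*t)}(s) (s - 2)^(-2)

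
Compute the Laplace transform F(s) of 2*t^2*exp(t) 4/(s - 1) ^3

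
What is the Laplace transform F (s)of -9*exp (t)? -9/ (s - 1)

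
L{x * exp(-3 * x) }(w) (w + 3) ^(-2) 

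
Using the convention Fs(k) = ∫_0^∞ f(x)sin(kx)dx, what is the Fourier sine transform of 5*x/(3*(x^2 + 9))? 5*pi*exp(-3*k)/6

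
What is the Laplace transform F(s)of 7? 7/s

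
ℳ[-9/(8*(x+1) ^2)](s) 9*pi*(s - 1) /(8*sin(pi*s) ) 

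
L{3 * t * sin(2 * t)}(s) 12 * s/(s^2 + 4)^2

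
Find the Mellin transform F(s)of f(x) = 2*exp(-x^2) gamma(s/2)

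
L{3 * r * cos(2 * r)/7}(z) 3 * (z^2 - 4)/(7 * (z^2 + 4)^2)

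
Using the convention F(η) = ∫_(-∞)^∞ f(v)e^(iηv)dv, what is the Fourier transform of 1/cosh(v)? pi/cosh(pi * η/2)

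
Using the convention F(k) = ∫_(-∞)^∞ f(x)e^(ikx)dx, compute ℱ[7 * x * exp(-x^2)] 7 * I * sqrt(pi) * k * exp(-k^2/4)/2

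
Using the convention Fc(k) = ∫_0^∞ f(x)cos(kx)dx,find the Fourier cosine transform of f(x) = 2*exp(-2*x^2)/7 sqrt(2)*sqrt(pi)*exp(-k^2/8)/14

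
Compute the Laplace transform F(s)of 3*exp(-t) 3/(s + 1)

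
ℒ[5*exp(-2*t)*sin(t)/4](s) 5/(4*((s + 2)^2 + 1))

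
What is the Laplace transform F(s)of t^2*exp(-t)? 2/(s+1)^3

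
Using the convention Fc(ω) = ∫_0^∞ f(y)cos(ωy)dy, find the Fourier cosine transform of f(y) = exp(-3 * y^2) sqrt(3) * sqrt(pi) * exp(-ω^2/12)/6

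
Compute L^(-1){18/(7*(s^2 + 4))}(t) 9*sin(2*t)/7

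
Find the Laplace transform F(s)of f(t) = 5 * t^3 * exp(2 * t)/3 10/(s - 2)^4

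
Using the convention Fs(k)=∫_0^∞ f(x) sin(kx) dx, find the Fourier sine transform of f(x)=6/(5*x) 3*pi/5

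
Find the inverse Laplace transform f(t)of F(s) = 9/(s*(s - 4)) 9*exp(2*t)*sinh(2*t)/2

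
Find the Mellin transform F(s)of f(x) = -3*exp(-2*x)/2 -3*gamma(s)/(2*2^s)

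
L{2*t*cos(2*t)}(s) 2*(s^2 - 4)/(s^2 + 4)^2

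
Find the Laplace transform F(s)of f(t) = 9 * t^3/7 54/(7 * s^4)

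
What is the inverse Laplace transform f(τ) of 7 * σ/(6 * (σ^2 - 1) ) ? 7 * cosh(τ) /6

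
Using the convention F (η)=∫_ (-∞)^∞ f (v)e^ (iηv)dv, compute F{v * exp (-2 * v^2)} sqrt (2) * I * sqrt (pi) * η * exp (-η^2/8)/8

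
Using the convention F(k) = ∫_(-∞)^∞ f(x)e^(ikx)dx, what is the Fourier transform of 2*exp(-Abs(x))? 4/(k^2 + 1)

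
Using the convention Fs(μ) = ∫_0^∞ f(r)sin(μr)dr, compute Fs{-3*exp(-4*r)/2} -3*μ/(2*μ^2+32)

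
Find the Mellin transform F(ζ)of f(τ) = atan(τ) -pi * sec(pi * ζ/2)/(2 * ζ)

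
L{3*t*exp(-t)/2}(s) 3/(2*(s + 1)^2)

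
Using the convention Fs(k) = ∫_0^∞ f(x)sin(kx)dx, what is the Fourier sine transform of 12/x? 6 * pi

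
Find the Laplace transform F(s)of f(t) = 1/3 1/(3 * s)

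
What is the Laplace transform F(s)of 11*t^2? 22/s^3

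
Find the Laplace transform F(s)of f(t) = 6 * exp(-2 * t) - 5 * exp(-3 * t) 6/(s + 2) - 5/(s + 3)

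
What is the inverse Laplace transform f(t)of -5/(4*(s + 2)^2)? -5*t*exp(-2*t)/4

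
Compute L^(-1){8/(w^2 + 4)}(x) 4*sin(2*x)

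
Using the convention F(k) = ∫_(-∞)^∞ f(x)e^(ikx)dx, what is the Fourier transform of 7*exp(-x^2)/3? 7*sqrt(pi)*exp(-k^2/4)/3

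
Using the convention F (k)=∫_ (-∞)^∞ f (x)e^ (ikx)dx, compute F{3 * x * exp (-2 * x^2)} 3 * sqrt (2) * I * sqrt (pi) * k * exp (-k^2/8)/8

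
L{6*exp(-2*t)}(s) 6/(s+2)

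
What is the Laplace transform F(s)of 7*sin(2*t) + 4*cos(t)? 14/(s^2 + 4) + 4*s/(s^2 + 1)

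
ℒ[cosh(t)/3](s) s/(3*(s^2 - 1))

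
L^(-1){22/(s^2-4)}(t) 11 * sinh(2 * t)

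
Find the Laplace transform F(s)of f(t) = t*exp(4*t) (s - 4)^(-2)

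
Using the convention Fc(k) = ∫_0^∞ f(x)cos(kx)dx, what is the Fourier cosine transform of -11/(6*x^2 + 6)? -11*pi*exp(-k)/12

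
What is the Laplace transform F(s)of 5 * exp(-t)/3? 5/(3 * (s + 1))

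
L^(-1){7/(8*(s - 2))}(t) 7*exp(2*t)/8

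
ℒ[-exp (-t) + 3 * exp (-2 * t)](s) 3/ (s + 2) - 1/ (s + 1)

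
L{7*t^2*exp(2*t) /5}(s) 14/(5*(s - 2) ^3) 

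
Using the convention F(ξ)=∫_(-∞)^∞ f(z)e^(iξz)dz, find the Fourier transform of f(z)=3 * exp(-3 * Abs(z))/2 9/(ξ^2 + 9)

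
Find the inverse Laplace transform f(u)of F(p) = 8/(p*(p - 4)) 4*exp(2*u)*sinh(2*u)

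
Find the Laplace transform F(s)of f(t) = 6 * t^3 36/s^4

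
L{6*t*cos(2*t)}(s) 6*(s^2 - 4)/(s^2 + 4)^2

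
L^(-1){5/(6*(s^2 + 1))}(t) 5*sin(t)/6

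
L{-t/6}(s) -1/(6*s^2)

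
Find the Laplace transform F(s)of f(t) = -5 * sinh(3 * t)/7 -15/(7 * s^2 - 63)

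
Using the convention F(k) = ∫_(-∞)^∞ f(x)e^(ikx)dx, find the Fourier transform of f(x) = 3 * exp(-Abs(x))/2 3/(k^2+1)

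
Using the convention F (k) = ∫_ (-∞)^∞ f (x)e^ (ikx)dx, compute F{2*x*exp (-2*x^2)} sqrt (2)*I*sqrt (pi)*k*exp (-k^2/8)/4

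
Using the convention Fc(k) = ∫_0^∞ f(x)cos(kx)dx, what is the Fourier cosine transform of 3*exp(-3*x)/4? 9/(4*(k^2 + 9))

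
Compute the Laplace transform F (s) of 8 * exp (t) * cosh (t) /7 8 * (s - 1) / (7 * s * (s - 2) ) 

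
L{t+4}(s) 4/s+s^(-2)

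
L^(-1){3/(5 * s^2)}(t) 3 * t/5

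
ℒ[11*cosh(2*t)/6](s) 11*s/(6*(s^2 - 4))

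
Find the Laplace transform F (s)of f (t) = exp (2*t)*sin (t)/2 1/ (2*( (s - 2)^2 + 1))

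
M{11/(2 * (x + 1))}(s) 11 * pi * csc(pi * s)/2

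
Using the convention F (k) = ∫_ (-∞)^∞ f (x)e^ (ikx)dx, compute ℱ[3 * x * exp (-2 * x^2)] 3 * sqrt (2) * I * sqrt (pi) * k * exp (-k^2/8)/8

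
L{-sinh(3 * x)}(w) -3/(w^2 - 9)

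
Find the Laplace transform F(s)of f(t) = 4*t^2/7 8/(7*s^3)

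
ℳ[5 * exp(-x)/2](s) 5 * gamma(s)/2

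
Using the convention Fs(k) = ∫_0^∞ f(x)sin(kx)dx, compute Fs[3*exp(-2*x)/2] 3*k/(2*(k^2 + 4))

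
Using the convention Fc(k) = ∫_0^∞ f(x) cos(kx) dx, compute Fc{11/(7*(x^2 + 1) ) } 11*pi*exp(-k) /14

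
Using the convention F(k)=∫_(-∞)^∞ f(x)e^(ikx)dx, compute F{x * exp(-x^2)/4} I * sqrt(pi) * k * exp(-k^2/4)/8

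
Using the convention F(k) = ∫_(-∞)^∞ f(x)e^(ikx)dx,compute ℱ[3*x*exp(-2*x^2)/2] 3*sqrt(2)*I*sqrt(pi)*k*exp(-k^2/8)/16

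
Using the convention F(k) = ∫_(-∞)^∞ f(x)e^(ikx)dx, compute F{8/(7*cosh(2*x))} 4*pi/(7*cosh(pi*k/4))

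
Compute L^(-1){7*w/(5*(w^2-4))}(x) 7*cosh(2*x)/5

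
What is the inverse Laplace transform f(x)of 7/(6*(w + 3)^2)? 7*x*exp(-3*x)/6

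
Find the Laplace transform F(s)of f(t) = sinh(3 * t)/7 3/(7 * (s^2 - 9))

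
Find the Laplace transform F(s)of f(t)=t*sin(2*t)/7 4*s/(7*(s^2 + 4)^2)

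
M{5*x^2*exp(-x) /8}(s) 5*gamma(s + 2) /8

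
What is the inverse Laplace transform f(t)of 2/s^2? 2*t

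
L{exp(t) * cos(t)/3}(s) (s - 1)/(3 * ((s - 1)^2 + 1))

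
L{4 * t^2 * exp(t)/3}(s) 8/(3 * (s - 1)^3)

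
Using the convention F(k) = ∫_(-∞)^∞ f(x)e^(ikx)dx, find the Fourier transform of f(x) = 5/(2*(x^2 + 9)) 5*pi*exp(-3*Abs(k))/6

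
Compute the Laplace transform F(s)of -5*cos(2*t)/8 -5*s/(8*s^2+32)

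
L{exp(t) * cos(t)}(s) (s - 1)/((s - 1)^2 + 1)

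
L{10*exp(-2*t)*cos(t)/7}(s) 10*(s + 2)/(7*((s + 2)^2 + 1))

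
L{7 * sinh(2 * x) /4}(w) 7/(2 * (w^2 - 4) ) 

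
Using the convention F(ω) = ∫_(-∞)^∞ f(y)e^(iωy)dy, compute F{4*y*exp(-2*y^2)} sqrt(2)*I*sqrt(pi)*ω*exp(-ω^2/8)/2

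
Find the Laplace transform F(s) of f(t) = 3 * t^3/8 9/(4 * s^4) 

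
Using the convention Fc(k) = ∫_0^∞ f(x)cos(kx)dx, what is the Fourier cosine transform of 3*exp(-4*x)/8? 3/(2*(k^2 + 16))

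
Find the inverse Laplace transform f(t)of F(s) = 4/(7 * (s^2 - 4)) 2 * sinh(2 * t)/7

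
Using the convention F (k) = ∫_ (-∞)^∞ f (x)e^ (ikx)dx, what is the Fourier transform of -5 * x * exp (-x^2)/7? -5 * I * sqrt (pi) * k * exp (-k^2/4)/14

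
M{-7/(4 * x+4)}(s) -7 * pi * csc(pi * s)/4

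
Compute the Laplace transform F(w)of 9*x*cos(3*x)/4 9*(w^2-9)/(4*(w^2+9)^2)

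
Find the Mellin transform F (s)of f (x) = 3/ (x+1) 3 * pi * csc (pi * s)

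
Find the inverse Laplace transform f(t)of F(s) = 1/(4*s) 1/4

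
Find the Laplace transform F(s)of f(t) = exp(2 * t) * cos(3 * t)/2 (s - 2)/(2 * ((s - 2)^2+9))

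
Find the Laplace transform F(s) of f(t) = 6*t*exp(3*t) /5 6/(5*(s - 3) ^2) 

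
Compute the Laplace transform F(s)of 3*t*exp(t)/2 3/(2*(s - 1)^2)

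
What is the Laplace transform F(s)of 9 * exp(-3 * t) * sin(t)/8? 9/(8 * ((s + 3)^2 + 1))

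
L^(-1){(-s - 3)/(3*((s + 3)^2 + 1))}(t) -exp(-3*t)*cos(t)/3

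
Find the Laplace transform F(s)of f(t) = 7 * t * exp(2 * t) 7/(s - 2)^2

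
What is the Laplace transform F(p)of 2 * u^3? 12/p^4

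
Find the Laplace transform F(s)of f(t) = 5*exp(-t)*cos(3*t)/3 5*(s + 1)/(3*((s + 1)^2 + 9))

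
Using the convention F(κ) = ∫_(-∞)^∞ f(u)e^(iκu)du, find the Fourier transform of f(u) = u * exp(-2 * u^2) sqrt(2) * I * sqrt(pi) * κ * exp(-κ^2/8)/8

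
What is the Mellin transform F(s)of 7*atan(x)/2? -7*pi*sec(pi*s/2)/(4*s)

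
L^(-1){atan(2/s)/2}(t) sin(2*t)/(2*t)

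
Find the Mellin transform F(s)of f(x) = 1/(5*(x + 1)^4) gamma(s)*gamma(4 - s)/30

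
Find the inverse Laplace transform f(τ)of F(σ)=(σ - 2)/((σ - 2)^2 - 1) exp(2 * τ) * cosh(τ)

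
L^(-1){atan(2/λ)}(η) sin(2*η)/η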